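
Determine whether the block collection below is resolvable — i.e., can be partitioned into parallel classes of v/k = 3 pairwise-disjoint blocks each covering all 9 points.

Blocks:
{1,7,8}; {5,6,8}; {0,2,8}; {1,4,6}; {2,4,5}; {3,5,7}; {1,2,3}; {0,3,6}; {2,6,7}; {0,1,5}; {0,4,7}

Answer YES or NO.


v = 9, block size k = 3, number of blocks = 11.
For resolvability, blocks must partition into parallel classes of size v/k = 3.
Total blocks must therefore be a multiple of 3: 11 = 3·3 + 2 ⇒ not divisible ✗.
Resolvable? NO.

NO


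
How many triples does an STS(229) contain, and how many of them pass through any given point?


An STS(v) is a 2-(v, 3, 1) BIBD: block size k = 3, λ = 1.
Replication: r(k − 1) = λ(v − 1) ⇒ r·2 = 229 − 1 = 228 ⇒ r = 114.
Block count: b = v(v − 1)/6 = 229·228/6 = 52212/6 = 8702.

r = 114, b = 8702.


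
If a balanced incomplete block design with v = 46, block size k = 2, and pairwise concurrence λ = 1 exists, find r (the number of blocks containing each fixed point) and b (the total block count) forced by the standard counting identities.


Any 2-(v, k, λ) BIBD satisfies two necessary conditions:
  (i)  Each point sits in r blocks, and counting incidences through any fixed point gives r(k − 1) = λ(v − 1), so r = λ(v − 1)/(k − 1).
  (ii) Total incidences bk = vr, so b = vr/k.
Step 1: r = λ(v − 1)/(k − 1) = 1·(46 − 1)/(2 − 1) = 1·45/1 = 45/1 = 45.
Step 2: b = vr/k = 46·45/2 = 2070/2 = 1035.
Check integrality: r = 45 ∈ Z ✓, b = 1035 ∈ Z ✓.
(These identities are necessary conditions: they determine r and b for any design with these parameters, but do not by themselves prove that one exists.)

r = 45, b = 1035.


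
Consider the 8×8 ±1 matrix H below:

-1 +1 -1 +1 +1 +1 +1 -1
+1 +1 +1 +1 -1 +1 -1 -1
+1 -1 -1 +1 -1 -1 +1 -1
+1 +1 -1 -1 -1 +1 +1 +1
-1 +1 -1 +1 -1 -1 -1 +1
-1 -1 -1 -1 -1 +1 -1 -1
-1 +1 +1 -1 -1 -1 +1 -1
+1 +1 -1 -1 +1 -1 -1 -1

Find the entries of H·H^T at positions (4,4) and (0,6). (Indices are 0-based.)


Row 0 of H: [-1, 1, -1, 1, 1, 1, 1, -1].
Row 4 of H: [-1, 1, -1, 1, -1, -1, -1, 1].
Row 6 of H: [-1, 1, 1, -1, -1, -1, 1, -1].
(H·H^T)[4][4] = Σ_j H[4][j]·H[4][j] = (-1)² + (1)² + (-1)² + (1)² + (-1)² + (-1)² + (-1)² + (1)² = 1 + 1 + 1 + 1 + 1 + 1 + 1 + 1 = 8.
(H·H^T)[0][6] = Σ_j H[0][j]·H[6][j] = (-1)·(-1) + (1)·(1) + (-1)·(1) + (1)·(-1) + (1)·(-1) + (1)·(-1) + (1)·(1) + (-1)·(-1) = 1 + 1 + -1 + -1 + -1 + -1 + 1 + 1 = 0.
So rows 0 and 6 are orthogonal; the diagonal entry equals n = 8.

(4,4) entry = 8; (0,6) entry = 0.


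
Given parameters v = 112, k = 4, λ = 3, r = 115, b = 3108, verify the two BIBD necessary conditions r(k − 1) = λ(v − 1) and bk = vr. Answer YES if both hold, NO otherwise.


Condition (i): r(k − 1) = 115·3 = 345; λ(v − 1) = 3·111 = 333. Match? NO.
Condition (ii): bk = 3108·4 = 12432; vr = 112·115 = 12880. Match? NO.
Both conditions hold? NO.

NO


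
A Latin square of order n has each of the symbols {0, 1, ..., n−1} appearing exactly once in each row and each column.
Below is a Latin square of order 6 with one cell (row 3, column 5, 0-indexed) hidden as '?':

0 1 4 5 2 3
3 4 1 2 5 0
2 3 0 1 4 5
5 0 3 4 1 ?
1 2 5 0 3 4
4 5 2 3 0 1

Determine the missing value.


Row 3 contains symbols [0, 1, 3, 4, 5] — missing [2].
Column 5 contains symbols [0, 1, 3, 4, 5] — missing [2].
The missing symbol must appear in both missing sets; intersection = [2].
Therefore the hidden value is 2.

Missing value = 2.


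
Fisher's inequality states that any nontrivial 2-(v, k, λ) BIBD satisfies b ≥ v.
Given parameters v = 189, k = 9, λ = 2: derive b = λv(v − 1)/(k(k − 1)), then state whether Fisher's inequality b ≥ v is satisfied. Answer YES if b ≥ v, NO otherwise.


r = λ(v − 1)/(k − 1) = 2·188/8 = 47.
b = vr/k = 189·47/9 = 987.
Fisher's inequality: b ≥ v ⇔ 987 ≥ 189? YES.

YES


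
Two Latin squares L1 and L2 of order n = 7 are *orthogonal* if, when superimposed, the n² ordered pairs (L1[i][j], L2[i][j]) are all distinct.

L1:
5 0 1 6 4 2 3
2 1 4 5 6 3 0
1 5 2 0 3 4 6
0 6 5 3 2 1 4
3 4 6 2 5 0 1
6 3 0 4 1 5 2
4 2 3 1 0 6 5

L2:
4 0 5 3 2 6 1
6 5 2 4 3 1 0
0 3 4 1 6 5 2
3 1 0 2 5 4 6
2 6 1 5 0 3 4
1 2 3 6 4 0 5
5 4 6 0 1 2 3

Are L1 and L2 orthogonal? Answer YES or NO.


Form the n² = 49 superimposed pairs (L1[i][j], L2[i][j]), row by row (rows and columns indexed from 0):
row 0: (5,4) (0,0) (1,5) (6,3) (4,2) (2,6) (3,1)
row 1: (2,6) (1,5) (4,2) (5,4) (6,3) (3,1) (0,0)
row 2: (1,0) (5,3) (2,4) (0,1) (3,6) (4,5) (6,2)
row 3: (0,3) (6,1) (5,0) (3,2) (2,5) (1,4) (4,6)
row 4: (3,2) (4,6) (6,1) (2,5) (5,0) (0,3) (1,4)
row 5: (6,1) (3,2) (0,3) (4,6) (1,4) (5,0) (2,5)
row 6: (4,5) (2,4) (3,6) (1,0) (0,1) (6,2) (5,3)
Orthogonality requires all 49 pairs distinct.
But the pair (2,6) repeats: cell (0,5) has L1 = 2, L2 = 6, and cell (1,0) has L1 = 2, L2 = 6.
A repeated pair means some other pair never occurs (only 21 distinct pairs out of 49), so the squares are not orthogonal.
Conclusion: NO.

NO


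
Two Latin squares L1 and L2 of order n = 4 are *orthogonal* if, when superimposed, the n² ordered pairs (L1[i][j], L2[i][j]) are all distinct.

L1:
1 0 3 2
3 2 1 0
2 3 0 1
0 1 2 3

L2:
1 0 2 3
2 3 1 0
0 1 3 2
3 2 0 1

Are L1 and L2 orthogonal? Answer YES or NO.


Form the n² = 16 superimposed pairs (L1[i][j], L2[i][j]), row by row (rows and columns indexed from 0):
row 0: (1,1) (0,0) (3,2) (2,3)
row 1: (3,2) (2,3) (1,1) (0,0)
row 2: (2,0) (3,1) (0,3) (1,2)
row 3: (0,3) (1,2) (2,0) (3,1)
Orthogonality requires all 16 pairs distinct.
But the pair (3,2) repeats: cell (0,2) has L1 = 3, L2 = 2, and cell (1,0) has L1 = 3, L2 = 2.
A repeated pair means some other pair never occurs (only 8 distinct pairs out of 16), so the squares are not orthogonal.
Conclusion: NO.

NO


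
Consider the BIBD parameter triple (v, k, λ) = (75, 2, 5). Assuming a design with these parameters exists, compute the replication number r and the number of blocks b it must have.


Any 2-(v, k, λ) BIBD satisfies two necessary conditions:
  (i)  Each point sits in r blocks, and counting incidences through any fixed point gives r(k − 1) = λ(v − 1), so r = λ(v − 1)/(k − 1).
  (ii) Total incidences bk = vr, so b = vr/k.
Step 1: r = λ(v − 1)/(k − 1) = 5·(75 − 1)/(2 − 1) = 5·74/1 = 370/1 = 370.
Step 2: b = vr/k = 75·370/2 = 27750/2 = 13875.
Check integrality: r = 370 ∈ Z ✓, b = 13875 ∈ Z ✓.
(These identities are necessary conditions: they determine r and b for any design with these parameters, but do not by themselves prove that one exists.)

r = 370, b = 13875.


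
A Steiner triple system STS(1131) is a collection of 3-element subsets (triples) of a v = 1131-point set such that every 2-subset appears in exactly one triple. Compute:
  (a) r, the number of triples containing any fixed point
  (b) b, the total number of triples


An STS(v) is a 2-(v, 3, 1) BIBD: block size k = 3, λ = 1.
Replication: r(k − 1) = λ(v − 1) ⇒ r·2 = 1131 − 1 = 1130 ⇒ r = 565.
Block count: bk = vr ⇒ b·3 = 1131·565 = 639015 ⇒ b = 213005.

r = 565, b = 213005.


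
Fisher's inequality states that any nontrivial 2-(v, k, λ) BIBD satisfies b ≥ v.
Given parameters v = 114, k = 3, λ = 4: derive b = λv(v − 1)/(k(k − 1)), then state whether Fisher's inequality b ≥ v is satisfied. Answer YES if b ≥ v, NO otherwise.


r = λ(v − 1)/(k − 1) = 4·113/2 = 226.
b = vr/k = 114·226/3 = 8588.
Fisher's inequality: b ≥ v ⇔ 8588 ≥ 114? YES.

YES


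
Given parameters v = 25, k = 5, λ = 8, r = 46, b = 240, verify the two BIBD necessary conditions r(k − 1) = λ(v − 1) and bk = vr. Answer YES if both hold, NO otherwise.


Condition (i): r(k − 1) = 46·4 = 184; λ(v − 1) = 8·24 = 192. Match? NO.
Condition (ii): bk = 240·5 = 1200; vr = 25·46 = 1150. Match? NO.
Both conditions hold? NO.

NO


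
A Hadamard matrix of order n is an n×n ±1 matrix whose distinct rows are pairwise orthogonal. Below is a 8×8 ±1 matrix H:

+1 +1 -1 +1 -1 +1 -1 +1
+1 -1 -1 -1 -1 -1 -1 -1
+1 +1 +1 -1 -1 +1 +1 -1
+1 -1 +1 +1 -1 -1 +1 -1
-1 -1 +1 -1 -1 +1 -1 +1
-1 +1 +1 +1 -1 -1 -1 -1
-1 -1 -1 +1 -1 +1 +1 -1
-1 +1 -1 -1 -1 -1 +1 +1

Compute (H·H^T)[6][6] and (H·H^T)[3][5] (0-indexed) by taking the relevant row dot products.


Row 3 of H: [1, -1, 1, 1, -1, -1, 1, -1].
Row 5 of H: [-1, 1, 1, 1, -1, -1, -1, -1].
Row 6 of H: [-1, -1, -1, 1, -1, 1, 1, -1].
(H·H^T)[6][6] = Σ_j H[6][j]·H[6][j] = (-1)² + (-1)² + (-1)² + (1)² + (-1)² + (1)² + (1)² + (-1)² = 1 + 1 + 1 + 1 + 1 + 1 + 1 + 1 = 8.
(H·H^T)[3][5] = Σ_j H[3][j]·H[5][j] = (1)·(-1) + (-1)·(1) + (1)·(1) + (1)·(1) + (-1)·(-1) + (-1)·(-1) + (1)·(-1) + (-1)·(-1) = -1 + -1 + 1 + 1 + 1 + 1 + -1 + 1 = 2.
Rows 3 and 5 are not orthogonal (dot product = 2 ≠ 0), so H is not a Hadamard matrix.

(6,6) entry = 8; (3,5) entry = 2.


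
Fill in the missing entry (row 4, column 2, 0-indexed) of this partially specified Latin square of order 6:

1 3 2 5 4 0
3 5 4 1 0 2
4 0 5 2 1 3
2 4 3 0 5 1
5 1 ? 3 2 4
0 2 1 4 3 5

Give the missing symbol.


Row 4 contains symbols [1, 2, 3, 4, 5] — missing [0].
Column 2 contains symbols [1, 2, 3, 4, 5] — missing [0].
The missing symbol must appear in both missing sets; intersection = [0].
Therefore the hidden value is 0.

Missing value = 0.


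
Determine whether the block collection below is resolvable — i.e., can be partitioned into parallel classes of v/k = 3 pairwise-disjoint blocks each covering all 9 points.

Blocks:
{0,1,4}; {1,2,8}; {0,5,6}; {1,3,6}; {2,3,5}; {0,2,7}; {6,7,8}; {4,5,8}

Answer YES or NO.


v = 9, block size k = 3, number of blocks = 8.
For resolvability, blocks must partition into parallel classes of size v/k = 3.
Total blocks must therefore be a multiple of 3: 8 = 3·2 + 2 ⇒ not divisible ✗.
Resolvable? NO.

NO


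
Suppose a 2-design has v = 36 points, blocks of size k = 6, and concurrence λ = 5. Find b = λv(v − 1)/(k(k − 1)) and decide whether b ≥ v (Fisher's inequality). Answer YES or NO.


r = λ(v − 1)/(k − 1) = 5·35/5 = 35.
b = vr/k = 36·35/6 = 210.
Fisher's inequality: b ≥ v ⇔ 210 ≥ 36? YES.

YES


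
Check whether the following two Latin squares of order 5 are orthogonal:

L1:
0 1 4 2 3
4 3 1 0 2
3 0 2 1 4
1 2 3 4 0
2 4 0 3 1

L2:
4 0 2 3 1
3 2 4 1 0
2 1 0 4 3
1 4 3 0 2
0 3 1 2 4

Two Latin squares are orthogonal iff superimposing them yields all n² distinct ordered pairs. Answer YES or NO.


Form the n² = 25 superimposed pairs (L1[i][j], L2[i][j]), row by row (rows and columns indexed from 0):
row 0: (0,4) (1,0) (4,2) (2,3) (3,1)
row 1: (4,3) (3,2) (1,4) (0,1) (2,0)
row 2: (3,2) (0,1) (2,0) (1,4) (4,3)
row 3: (1,1) (2,4) (3,3) (4,0) (0,2)
row 4: (2,0) (4,3) (0,1) (3,2) (1,4)
Orthogonality requires all 25 pairs distinct.
But the pair (3,2) repeats: cell (1,1) has L1 = 3, L2 = 2, and cell (2,0) has L1 = 3, L2 = 2.
A repeated pair means some other pair never occurs (only 15 distinct pairs out of 25), so the squares are not orthogonal.
Conclusion: NO.

NO


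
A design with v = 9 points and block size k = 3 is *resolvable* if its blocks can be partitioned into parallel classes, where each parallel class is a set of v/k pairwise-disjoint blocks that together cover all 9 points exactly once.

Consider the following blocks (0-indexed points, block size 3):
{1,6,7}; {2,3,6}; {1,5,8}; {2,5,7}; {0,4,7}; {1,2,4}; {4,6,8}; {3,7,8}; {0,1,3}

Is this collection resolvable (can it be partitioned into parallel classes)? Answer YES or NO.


v = 9, block size k = 3, number of blocks = 9.
For resolvability, blocks must partition into parallel classes of size v/k = 3.
Total blocks must therefore be a multiple of 3: 9 = 3·3 + 0 ⇒ divisible ✓.
Consider block {1,6,7}. It intersects every other block in the collection, so no parallel class of size 3 can contain it.
Since every block must belong to some parallel class in a resolution, the collection cannot be partitioned into parallel classes.
Resolvable? NO.

NO


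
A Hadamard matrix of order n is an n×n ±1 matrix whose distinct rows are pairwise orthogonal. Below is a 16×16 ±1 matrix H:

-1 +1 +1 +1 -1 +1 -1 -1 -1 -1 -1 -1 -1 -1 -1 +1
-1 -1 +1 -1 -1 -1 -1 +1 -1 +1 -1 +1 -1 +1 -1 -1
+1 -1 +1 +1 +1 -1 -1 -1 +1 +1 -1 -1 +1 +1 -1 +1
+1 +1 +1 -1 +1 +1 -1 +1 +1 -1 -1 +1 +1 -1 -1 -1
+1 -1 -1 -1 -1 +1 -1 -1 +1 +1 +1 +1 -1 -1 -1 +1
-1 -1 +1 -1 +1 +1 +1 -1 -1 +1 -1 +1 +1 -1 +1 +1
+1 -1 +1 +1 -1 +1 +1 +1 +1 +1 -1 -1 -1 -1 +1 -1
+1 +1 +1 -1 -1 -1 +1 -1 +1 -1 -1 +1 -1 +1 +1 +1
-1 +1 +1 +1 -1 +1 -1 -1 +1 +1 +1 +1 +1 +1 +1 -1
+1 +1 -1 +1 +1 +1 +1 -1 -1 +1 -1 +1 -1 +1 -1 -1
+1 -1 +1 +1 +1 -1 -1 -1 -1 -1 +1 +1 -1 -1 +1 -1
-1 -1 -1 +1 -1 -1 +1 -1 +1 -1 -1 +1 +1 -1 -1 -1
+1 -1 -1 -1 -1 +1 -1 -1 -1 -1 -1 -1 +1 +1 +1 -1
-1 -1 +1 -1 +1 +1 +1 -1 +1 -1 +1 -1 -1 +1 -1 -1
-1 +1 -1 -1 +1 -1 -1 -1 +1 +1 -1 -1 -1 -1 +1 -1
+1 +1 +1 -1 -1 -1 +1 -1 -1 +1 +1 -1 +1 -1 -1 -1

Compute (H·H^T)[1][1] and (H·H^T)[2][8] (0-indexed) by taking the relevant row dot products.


Row 1 of H: [-1, -1, 1, -1, -1, -1, -1, 1, -1, 1, -1, 1, -1, 1, -1, -1].
Row 2 of H: [1, -1, 1, 1, 1, -1, -1, -1, 1, 1, -1, -1, 1, 1, -1, 1].
Row 8 of H: [-1, 1, 1, 1, -1, 1, -1, -1, 1, 1, 1, 1, 1, 1, 1, -1].
(H·H^T)[1][1] = Σ_j H[1][j]·H[1][j] = (-1)² + (-1)² + (1)² + (-1)² + (-1)² + (-1)² + (-1)² + (1)² + (-1)² + (1)² + (-1)² + (1)² + (-1)² + (1)² + (-1)² + (-1)² = 1 + 1 + 1 + 1 + 1 + 1 + 1 + 1 + 1 + 1 + 1 + 1 + 1 + 1 + 1 + 1 = 16.
(H·H^T)[2][8] = Σ_j H[2][j]·H[8][j] = (1)·(-1) + (-1)·(1) + (1)·(1) + (1)·(1) + (1)·(-1) + (-1)·(1) + (-1)·(-1) + (-1)·(-1) + (1)·(1) + (1)·(1) + (-1)·(1) + (-1)·(1) + (1)·(1) + (1)·(1) + (-1)·(1) + (1)·(-1) = -1 + -1 + 1 + 1 + -1 + -1 + 1 + 1 + 1 + 1 + -1 + -1 + 1 + 1 + -1 + -1 = 0.
So rows 2 and 8 are orthogonal; the diagonal entry equals n = 16.

(1,1) entry = 16; (2,8) entry = 0.


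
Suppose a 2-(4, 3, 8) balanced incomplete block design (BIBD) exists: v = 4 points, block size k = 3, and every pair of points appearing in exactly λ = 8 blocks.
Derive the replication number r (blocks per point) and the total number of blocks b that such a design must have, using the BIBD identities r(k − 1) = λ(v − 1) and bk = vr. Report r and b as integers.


Any 2-(v, k, λ) BIBD satisfies two necessary conditions:
  (i)  Each point sits in r blocks, and counting incidences through any fixed point gives r(k − 1) = λ(v − 1), so r = λ(v − 1)/(k − 1).
  (ii) Total incidences bk = vr, so b = vr/k.
Step 1: r = λ(v − 1)/(k − 1) = 8·(4 − 1)/(3 − 1) = 8·3/2 = 24/2 = 12.
Step 2: b = vr/k = 4·12/3 = 48/3 = 16.
Check integrality: r = 12 ∈ Z ✓, b = 16 ∈ Z ✓.
(These identities are necessary conditions: they determine r and b for any design with these parameters, but do not by themselves prove that one exists.)

r = 12, b = 16.


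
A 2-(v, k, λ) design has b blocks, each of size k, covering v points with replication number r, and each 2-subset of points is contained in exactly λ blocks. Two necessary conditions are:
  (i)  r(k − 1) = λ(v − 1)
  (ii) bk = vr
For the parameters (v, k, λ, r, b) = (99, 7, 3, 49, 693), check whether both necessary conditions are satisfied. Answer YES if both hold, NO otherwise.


Condition (i): r(k − 1) = 49·6 = 294; λ(v − 1) = 3·98 = 294. Match? YES.
Condition (ii): bk = 693·7 = 4851; vr = 99·49 = 4851. Match? YES.
Both conditions hold? YES.

YES


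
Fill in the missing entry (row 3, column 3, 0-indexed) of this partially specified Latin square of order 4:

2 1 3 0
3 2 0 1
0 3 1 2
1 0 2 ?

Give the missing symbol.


Row 3 contains symbols [0, 1, 2] — missing [3].
Column 3 contains symbols [0, 1, 2] — missing [3].
The missing symbol must appear in both missing sets; intersection = [3].
Therefore the hidden value is 3.

Missing value = 3.


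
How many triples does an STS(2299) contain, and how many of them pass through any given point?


An STS(v) is a 2-(v, 3, 1) BIBD: block size k = 3, λ = 1.
Replication: r(k − 1) = λ(v − 1) ⇒ r·2 = 2299 − 1 = 2298 ⇒ r = 1149.
Block count: bk = vr ⇒ b·3 = 2299·1149 = 2641551 ⇒ b = 880517.
(Check via b = v(v − 1)/6 = 2299·2298/6 = 5283102/6 = 880517.)

r = 1149, b = 880517.


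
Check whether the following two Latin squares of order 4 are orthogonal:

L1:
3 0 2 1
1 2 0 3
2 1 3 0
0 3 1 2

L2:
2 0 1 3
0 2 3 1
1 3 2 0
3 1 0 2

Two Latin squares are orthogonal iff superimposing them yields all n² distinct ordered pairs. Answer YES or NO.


Form the n² = 16 superimposed pairs (L1[i][j], L2[i][j]), row by row (rows and columns indexed from 0):
row 0: (3,2) (0,0) (2,1) (1,3)
row 1: (1,0) (2,2) (0,3) (3,1)
row 2: (2,1) (1,3) (3,2) (0,0)
row 3: (0,3) (3,1) (1,0) (2,2)
Orthogonality requires all 16 pairs distinct.
But the pair (2,1) repeats: cell (0,2) has L1 = 2, L2 = 1, and cell (2,0) has L1 = 2, L2 = 1.
A repeated pair means some other pair never occurs (only 8 distinct pairs out of 16), so the squares are not orthogonal.
Conclusion: NO.

NO


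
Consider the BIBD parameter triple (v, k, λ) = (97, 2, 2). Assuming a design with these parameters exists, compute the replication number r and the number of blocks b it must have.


Any 2-(v, k, λ) BIBD satisfies two necessary conditions:
  (i)  Each point sits in r blocks, and counting incidences through any fixed point gives r(k − 1) = λ(v − 1), so r = λ(v − 1)/(k − 1).
  (ii) Total incidences bk = vr, so b = vr/k.
Step 1: r = λ(v − 1)/(k − 1) = 2·(97 − 1)/(2 − 1) = 2·96/1 = 192/1 = 192.
Step 2: b = vr/k = 97·192/2 = 18624/2 = 9312.
Check integrality: r = 192 ∈ Z ✓, b = 9312 ∈ Z ✓.
(These identities are necessary conditions: they determine r and b for any design with these parameters, but do not by themselves prove that one exists.)

r = 192, b = 9312.


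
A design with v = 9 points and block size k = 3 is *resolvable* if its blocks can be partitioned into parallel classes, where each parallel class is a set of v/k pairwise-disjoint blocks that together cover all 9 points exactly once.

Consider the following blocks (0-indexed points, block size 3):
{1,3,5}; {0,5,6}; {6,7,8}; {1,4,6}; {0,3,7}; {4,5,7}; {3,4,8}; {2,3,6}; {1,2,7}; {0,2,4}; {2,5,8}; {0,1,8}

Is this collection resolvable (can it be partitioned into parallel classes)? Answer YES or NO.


v = 9, block size k = 3, number of blocks = 12.
For resolvability, blocks must partition into parallel classes of size v/k = 3.
Total blocks must therefore be a multiple of 3: 12 = 3·4 + 0 ⇒ divisible ✓.
Greedy packing gives 4 candidate class(es). Each should be a full parallel class (size 3, covers all 9 points).
  Class 1 (3 blocks): {1,3,5}; {6,7,8}; {0,2,4}. Points covered: [0, 1, 2, 3, 4, 5, 6, 7, 8].
  Class 2 (3 blocks): {0,5,6}; {3,4,8}; {1,2,7}. Points covered: [0, 1, 2, 3, 4, 5, 6, 7, 8].
  Class 3 (3 blocks): {1,4,6}; {0,3,7}; {2,5,8}. Points covered: [0, 1, 2, 3, 4, 5, 6, 7, 8].
  Class 4 (3 blocks): {4,5,7}; {2,3,6}; {0,1,8}. Points covered: [0, 1, 2, 3, 4, 5, 6, 7, 8].
All classes full (size 3)? YES. All classes cover every point? YES.
Resolvable? YES.

YES


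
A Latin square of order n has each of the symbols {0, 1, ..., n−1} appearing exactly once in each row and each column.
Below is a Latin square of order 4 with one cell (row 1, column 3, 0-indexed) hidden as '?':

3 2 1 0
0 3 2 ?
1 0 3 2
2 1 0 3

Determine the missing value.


Row 1 contains symbols [0, 2, 3] — missing [1].
Column 3 contains symbols [0, 2, 3] — missing [1].
The missing symbol must appear in both missing sets; intersection = [1].
Therefore the hidden value is 1.

Missing value = 1.


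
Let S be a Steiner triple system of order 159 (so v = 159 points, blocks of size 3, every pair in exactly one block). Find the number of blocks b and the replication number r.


An STS(v) is a 2-(v, 3, 1) BIBD: block size k = 3, λ = 1.
Replication: r(k − 1) = λ(v − 1) ⇒ r·2 = 159 − 1 = 158 ⇒ r = 79.
Block count: b = v(v − 1)/6 = 159·158/6 = 25122/6 = 4187.

r = 79, b = 4187.


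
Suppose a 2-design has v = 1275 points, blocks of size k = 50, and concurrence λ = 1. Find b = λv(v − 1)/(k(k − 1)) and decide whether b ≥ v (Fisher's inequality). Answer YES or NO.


b = λv(v − 1)/(k(k − 1)) = 1·1275·1274/(50·49) = 1624350/2450 = 663.
Compare with v = 1275: b < v, so Fisher's inequality fails.

NO


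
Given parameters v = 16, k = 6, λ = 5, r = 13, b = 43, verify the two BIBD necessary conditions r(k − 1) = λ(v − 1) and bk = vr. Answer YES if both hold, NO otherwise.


Condition (i): r(k − 1) = 13·5 = 65; λ(v − 1) = 5·15 = 75. Match? NO.
Condition (ii): bk = 43·6 = 258; vr = 16·13 = 208. Match? NO.
Both conditions hold? NO.

NO


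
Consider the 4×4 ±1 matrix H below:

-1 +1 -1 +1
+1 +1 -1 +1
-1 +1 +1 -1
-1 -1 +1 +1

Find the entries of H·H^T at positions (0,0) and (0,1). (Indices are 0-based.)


Row 0 of H: [-1, 1, -1, 1].
Row 1 of H: [1, 1, -1, 1].
(H·H^T)[0][0] = Σ_j H[0][j]·H[0][j] = (-1)² + (1)² + (-1)² + (1)² = 1 + 1 + 1 + 1 = 4.
(H·H^T)[0][1] = Σ_j H[0][j]·H[1][j] = (-1)·(1) + (1)·(1) + (-1)·(-1) + (1)·(1) = -1 + 1 + 1 + 1 = 2.
Rows 0 and 1 are not orthogonal (dot product = 2 ≠ 0), so H is not a Hadamard matrix.

(0,0) entry = 4; (0,1) entry = 2.


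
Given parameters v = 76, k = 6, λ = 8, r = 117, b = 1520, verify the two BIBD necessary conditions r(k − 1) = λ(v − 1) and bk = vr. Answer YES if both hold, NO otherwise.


Condition (i): r(k − 1) = 117·5 = 585; λ(v − 1) = 8·75 = 600. Match? NO.
Condition (ii): bk = 1520·6 = 9120; vr = 76·117 = 8892. Match? NO.
Both conditions hold? NO.

NO


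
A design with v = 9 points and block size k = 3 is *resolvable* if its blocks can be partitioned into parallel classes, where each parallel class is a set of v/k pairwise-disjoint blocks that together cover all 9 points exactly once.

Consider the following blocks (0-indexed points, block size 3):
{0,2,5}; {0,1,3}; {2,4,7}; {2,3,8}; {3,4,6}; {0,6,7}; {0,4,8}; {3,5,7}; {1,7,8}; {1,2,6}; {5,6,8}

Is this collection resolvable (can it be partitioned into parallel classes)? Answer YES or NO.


v = 9, block size k = 3, number of blocks = 11.
For resolvability, blocks must partition into parallel classes of size v/k = 3.
Total blocks must therefore be a multiple of 3: 11 = 3·3 + 2 ⇒ not divisible ✗.
Resolvable? NO.

NO


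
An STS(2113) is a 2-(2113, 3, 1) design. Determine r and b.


An STS(v) is a 2-(v, 3, 1) BIBD: block size k = 3, λ = 1.
Replication: r(k − 1) = λ(v − 1) ⇒ r·2 = 2113 − 1 = 2112 ⇒ r = 1056.
Block count: bk = vr ⇒ b·3 = 2113·1056 = 2231328 ⇒ b = 743776.
(Check via b = v(v − 1)/6 = 2113·2112/6 = 4462656/6 = 743776.)

r = 1056, b = 743776.


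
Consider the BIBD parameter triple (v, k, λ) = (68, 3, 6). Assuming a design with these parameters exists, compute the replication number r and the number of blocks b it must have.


Any 2-(v, k, λ) BIBD satisfies two necessary conditions:
  (i)  Each point sits in r blocks, and counting incidences through any fixed point gives r(k − 1) = λ(v − 1), so r = λ(v − 1)/(k − 1).
  (ii) Total incidences bk = vr, so b = vr/k.
Step 1: r = λ(v − 1)/(k − 1) = 6·(68 − 1)/(3 − 1) = 6·67/2 = 402/2 = 201.
Step 2: b = vr/k = 68·201/3 = 13668/3 = 4556.
Check integrality: r = 201 ∈ Z ✓, b = 4556 ∈ Z ✓.
(These identities are necessary conditions: they determine r and b for any design with these parameters, but do not by themselves prove that one exists.)

r = 201, b = 4556.


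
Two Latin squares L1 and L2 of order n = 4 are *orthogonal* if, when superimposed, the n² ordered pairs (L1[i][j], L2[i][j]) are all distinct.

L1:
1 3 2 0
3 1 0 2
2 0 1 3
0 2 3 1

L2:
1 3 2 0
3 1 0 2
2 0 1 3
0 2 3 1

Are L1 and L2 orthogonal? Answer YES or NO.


Form the n² = 16 superimposed pairs (L1[i][j], L2[i][j]), row by row (rows and columns indexed from 0):
row 0: (1,1) (3,3) (2,2) (0,0)
row 1: (3,3) (1,1) (0,0) (2,2)
row 2: (2,2) (0,0) (1,1) (3,3)
row 3: (0,0) (2,2) (3,3) (1,1)
Orthogonality requires all 16 pairs distinct.
But the pair (3,3) repeats: cell (0,1) has L1 = 3, L2 = 3, and cell (1,0) has L1 = 3, L2 = 3.
A repeated pair means some other pair never occurs (only 4 distinct pairs out of 16), so the squares are not orthogonal.
Conclusion: NO.

NO


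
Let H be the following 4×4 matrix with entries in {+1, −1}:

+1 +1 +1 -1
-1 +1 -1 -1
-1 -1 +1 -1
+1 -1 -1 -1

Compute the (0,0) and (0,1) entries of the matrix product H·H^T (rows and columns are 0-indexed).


Row 0 of H: [1, 1, 1, -1].
Row 1 of H: [-1, 1, -1, -1].
(H·H^T)[0][0] = Σ_j H[0][j]·H[0][j] = (1)² + (1)² + (1)² + (-1)² = 1 + 1 + 1 + 1 = 4.
(H·H^T)[0][1] = Σ_j H[0][j]·H[1][j] = (1)·(-1) + (1)·(1) + (1)·(-1) + (-1)·(-1) = -1 + 1 + -1 + 1 = 0.
So rows 0 and 1 are orthogonal; the diagonal entry equals n = 4.

(0,0) entry = 4; (0,1) entry = 0.


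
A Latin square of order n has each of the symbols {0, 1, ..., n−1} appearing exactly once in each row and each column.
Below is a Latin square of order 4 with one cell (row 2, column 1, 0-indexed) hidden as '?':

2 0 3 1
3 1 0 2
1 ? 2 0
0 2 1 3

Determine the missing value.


Row 2 contains symbols [0, 1, 2] — missing [3].
Column 1 contains symbols [0, 1, 2] — missing [3].
The missing symbol must appear in both missing sets; intersection = [3].
Therefore the hidden value is 3.

Missing value = 3.


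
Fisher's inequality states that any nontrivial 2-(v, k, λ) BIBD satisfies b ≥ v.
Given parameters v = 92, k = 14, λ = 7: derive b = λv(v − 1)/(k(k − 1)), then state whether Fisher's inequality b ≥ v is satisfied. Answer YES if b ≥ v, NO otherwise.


r = λ(v − 1)/(k − 1) = 7·91/13 = 49.
b = vr/k = 92·49/14 = 322.
Fisher's inequality: b ≥ v ⇔ 322 ≥ 92? YES.

YES


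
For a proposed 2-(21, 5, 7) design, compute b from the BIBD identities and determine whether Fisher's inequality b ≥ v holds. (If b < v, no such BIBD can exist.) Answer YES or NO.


r = λ(v − 1)/(k − 1) = 7·20/4 = 35.
b = vr/k = 21·35/5 = 147.
Fisher's inequality: b ≥ v ⇔ 147 ≥ 21? YES.

YES


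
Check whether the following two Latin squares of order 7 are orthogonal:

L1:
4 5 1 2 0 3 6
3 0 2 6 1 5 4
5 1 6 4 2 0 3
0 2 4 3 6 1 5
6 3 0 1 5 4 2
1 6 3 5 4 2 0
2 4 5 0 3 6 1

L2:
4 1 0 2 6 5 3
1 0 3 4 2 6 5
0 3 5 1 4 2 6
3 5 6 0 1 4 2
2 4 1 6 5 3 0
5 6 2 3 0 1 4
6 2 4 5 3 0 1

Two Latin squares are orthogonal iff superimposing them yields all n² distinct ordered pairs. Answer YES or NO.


Form the n² = 49 superimposed pairs (L1[i][j], L2[i][j]), row by row (rows and columns indexed from 0):
row 0: (4,4) (5,1) (1,0) (2,2) (0,6) (3,5) (6,3)
row 1: (3,1) (0,0) (2,3) (6,4) (1,2) (5,6) (4,5)
row 2: (5,0) (1,3) (6,5) (4,1) (2,4) (0,2) (3,6)
row 3: (0,3) (2,5) (4,6) (3,0) (6,1) (1,4) (5,2)
row 4: (6,2) (3,4) (0,1) (1,6) (5,5) (4,3) (2,0)
row 5: (1,5) (6,6) (3,2) (5,3) (4,0) (2,1) (0,4)
row 6: (2,6) (4,2) (5,4) (0,5) (3,3) (6,0) (1,1)
Orthogonality requires all 49 pairs distinct.
Check by first coordinate: for each symbol s of L1, list the L2 entries in the n cells where L1 = s; they must all differ.
  L1 = 0: L2 entries (in reading order) 6, 0, 2, 3, 1, 4, 5 — all 7 distinct ✓
  L1 = 1: L2 entries (in reading order) 0, 2, 3, 4, 6, 5, 1 — all 7 distinct ✓
  L1 = 2: L2 entries (in reading order) 2, 3, 4, 5, 0, 1, 6 — all 7 distinct ✓
  L1 = 3: L2 entries (in reading order) 5, 1, 6, 0, 4, 2, 3 — all 7 distinct ✓
  L1 = 4: L2 entries (in reading order) 4, 5, 1, 6, 3, 0, 2 — all 7 distinct ✓
  L1 = 5: L2 entries (in reading order) 1, 6, 0, 2, 5, 3, 4 — all 7 distinct ✓
  L1 = 6: L2 entries (in reading order) 3, 4, 5, 1, 2, 6, 0 — all 7 distinct ✓
Every symbol of L1 meets every symbol of L2 exactly once, so all 49 pairs are distinct (49 of 49).
Conclusion: YES.

YES


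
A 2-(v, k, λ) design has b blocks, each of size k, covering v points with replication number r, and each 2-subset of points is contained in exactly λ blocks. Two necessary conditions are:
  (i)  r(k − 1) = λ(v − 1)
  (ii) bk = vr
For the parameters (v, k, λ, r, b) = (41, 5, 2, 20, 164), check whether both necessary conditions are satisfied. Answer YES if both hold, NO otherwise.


Condition (i): r(k − 1) = 20·4 = 80; λ(v − 1) = 2·40 = 80. Match? YES.
Condition (ii): bk = 164·5 = 820; vr = 41·20 = 820. Match? YES.
Both conditions hold? YES.

YES


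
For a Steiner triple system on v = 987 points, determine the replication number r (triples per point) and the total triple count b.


An STS(v) is a 2-(v, 3, 1) BIBD: block size k = 3, λ = 1.
Replication: r(k − 1) = λ(v − 1) ⇒ r·2 = 987 − 1 = 986 ⇒ r = 493.
Block count: bk = vr ⇒ b·3 = 987·493 = 486591 ⇒ b = 162197.
(Check via b = v(v − 1)/6 = 987·986/6 = 973182/6 = 162197.)

r = 493, b = 162197.


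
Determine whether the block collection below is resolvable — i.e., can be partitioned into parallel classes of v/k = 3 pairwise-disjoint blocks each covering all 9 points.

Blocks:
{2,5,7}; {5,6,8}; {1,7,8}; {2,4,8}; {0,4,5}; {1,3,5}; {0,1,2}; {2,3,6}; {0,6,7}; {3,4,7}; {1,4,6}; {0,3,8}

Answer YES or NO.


v = 9, block size k = 3, number of blocks = 12.
For resolvability, blocks must partition into parallel classes of size v/k = 3.
Total blocks must therefore be a multiple of 3: 12 = 3·4 + 0 ⇒ divisible ✓.
Greedy packing gives 4 candidate class(es). Each should be a full parallel class (size 3, covers all 9 points).
  Class 1 (3 blocks): {2,5,7}; {1,4,6}; {0,3,8}. Points covered: [0, 1, 2, 3, 4, 5, 6, 7, 8].
  Class 2 (3 blocks): {5,6,8}; {0,1,2}; {3,4,7}. Points covered: [0, 1, 2, 3, 4, 5, 6, 7, 8].
  Class 3 (3 blocks): {1,7,8}; {0,4,5}; {2,3,6}. Points covered: [0, 1, 2, 3, 4, 5, 6, 7, 8].
  Class 4 (3 blocks): {2,4,8}; {1,3,5}; {0,6,7}. Points covered: [0, 1, 2, 3, 4, 5, 6, 7, 8].
All classes full (size 3)? YES. All classes cover every point? YES.
Resolvable? YES.

YES


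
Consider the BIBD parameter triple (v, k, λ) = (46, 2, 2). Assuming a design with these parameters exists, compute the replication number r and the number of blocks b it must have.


Any 2-(v, k, λ) BIBD satisfies two necessary conditions:
  (i)  Each point sits in r blocks, and counting incidences through any fixed point gives r(k − 1) = λ(v − 1), so r = λ(v − 1)/(k − 1).
  (ii) Total incidences bk = vr, so b = vr/k.
Step 1: r = λ(v − 1)/(k − 1) = 2·(46 − 1)/(2 − 1) = 2·45/1 = 90/1 = 90.
Step 2: b = vr/k = 46·90/2 = 4140/2 = 2070.
Check integrality: r = 90 ∈ Z ✓, b = 2070 ∈ Z ✓.
(These identities are necessary conditions: they determine r and b for any design with these parameters, but do not by themselves prove that one exists.)

r = 90, b = 2070.


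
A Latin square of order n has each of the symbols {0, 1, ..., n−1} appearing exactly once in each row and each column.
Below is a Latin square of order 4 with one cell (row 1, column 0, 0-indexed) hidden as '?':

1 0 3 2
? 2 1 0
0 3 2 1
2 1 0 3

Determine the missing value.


Row 1 contains symbols [0, 1, 2] — missing [3].
Column 0 contains symbols [0, 1, 2] — missing [3].
The missing symbol must appear in both missing sets; intersection = [3].
Therefore the hidden value is 3.

Missing value = 3.


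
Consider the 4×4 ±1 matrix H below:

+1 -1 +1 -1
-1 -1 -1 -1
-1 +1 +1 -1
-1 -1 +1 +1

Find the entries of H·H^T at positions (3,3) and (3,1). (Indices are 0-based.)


Row 1 of H: [-1, -1, -1, -1].
Row 3 of H: [-1, -1, 1, 1].
(H·H^T)[3][3] = Σ_j H[3][j]·H[3][j] = (-1)² + (-1)² + (1)² + (1)² = 1 + 1 + 1 + 1 = 4.
(H·H^T)[3][1] = Σ_j H[3][j]·H[1][j] = (-1)·(-1) + (-1)·(-1) + (1)·(-1) + (1)·(-1) = 1 + 1 + -1 + -1 = 0.
So rows 3 and 1 are orthogonal; the diagonal entry equals n = 4.

(3,3) entry = 4; (3,1) entry = 0.


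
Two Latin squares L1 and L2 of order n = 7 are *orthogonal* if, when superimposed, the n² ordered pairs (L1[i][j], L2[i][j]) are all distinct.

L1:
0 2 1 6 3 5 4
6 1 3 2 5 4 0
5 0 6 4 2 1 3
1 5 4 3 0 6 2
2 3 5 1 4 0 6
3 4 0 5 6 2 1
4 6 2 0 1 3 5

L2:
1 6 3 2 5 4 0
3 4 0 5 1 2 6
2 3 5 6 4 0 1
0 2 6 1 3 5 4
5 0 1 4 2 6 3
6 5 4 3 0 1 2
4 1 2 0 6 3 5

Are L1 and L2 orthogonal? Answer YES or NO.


Form the n² = 49 superimposed pairs (L1[i][j], L2[i][j]), row by row (rows and columns indexed from 0):
row 0: (0,1) (2,6) (1,3) (6,2) (3,5) (5,4) (4,0)
row 1: (6,3) (1,4) (3,0) (2,5) (5,1) (4,2) (0,6)
row 2: (5,2) (0,3) (6,5) (4,6) (2,4) (1,0) (3,1)
row 3: (1,0) (5,2) (4,6) (3,1) (0,3) (6,5) (2,4)
row 4: (2,5) (3,0) (5,1) (1,4) (4,2) (0,6) (6,3)
row 5: (3,6) (4,5) (0,4) (5,3) (6,0) (2,1) (1,2)
row 6: (4,4) (6,1) (2,2) (0,0) (1,6) (3,3) (5,5)
Orthogonality requires all 49 pairs distinct.
But the pair (1,0) repeats: cell (2,5) has L1 = 1, L2 = 0, and cell (3,0) has L1 = 1, L2 = 0.
A repeated pair means some other pair never occurs (only 35 distinct pairs out of 49), so the squares are not orthogonal.
Conclusion: NO.

NO


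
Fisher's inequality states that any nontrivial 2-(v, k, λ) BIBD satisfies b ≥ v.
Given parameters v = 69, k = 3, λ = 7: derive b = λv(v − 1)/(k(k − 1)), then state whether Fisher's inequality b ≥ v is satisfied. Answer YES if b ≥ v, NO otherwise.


b = λv(v − 1)/(k(k − 1)) = 7·69·68/(3·2) = 32844/6 = 5474.
Compare with v = 69: b ≥ v, so Fisher's inequality holds.

YES


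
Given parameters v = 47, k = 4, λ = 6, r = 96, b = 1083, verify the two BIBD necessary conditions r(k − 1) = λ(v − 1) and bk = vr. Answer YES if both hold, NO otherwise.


Condition (i): r(k − 1) = 96·3 = 288; λ(v − 1) = 6·46 = 276. Match? NO.
Condition (ii): bk = 1083·4 = 4332; vr = 47·96 = 4512. Match? NO.
Both conditions hold? NO.

NO


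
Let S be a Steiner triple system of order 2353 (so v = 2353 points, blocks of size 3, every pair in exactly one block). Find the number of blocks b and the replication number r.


An STS(v) is a 2-(v, 3, 1) BIBD: block size k = 3, λ = 1.
Replication: r(k − 1) = λ(v − 1) ⇒ r·2 = 2353 − 1 = 2352 ⇒ r = 1176.
Block count: b = v(v − 1)/6 = 2353·2352/6 = 5534256/6 = 922376.
(Check via bk = vr: 922376·3 = 2767128 = 2353·1176 = 2767128 ✓.)

r = 1176, b = 922376.


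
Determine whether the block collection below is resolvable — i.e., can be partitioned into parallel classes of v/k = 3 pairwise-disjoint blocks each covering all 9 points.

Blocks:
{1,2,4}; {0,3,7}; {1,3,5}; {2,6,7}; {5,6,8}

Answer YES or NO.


v = 9, block size k = 3, number of blocks = 5.
For resolvability, blocks must partition into parallel classes of size v/k = 3.
Total blocks must therefore be a multiple of 3: 5 = 3·1 + 2 ⇒ not divisible ✗.
Resolvable? NO.

NO


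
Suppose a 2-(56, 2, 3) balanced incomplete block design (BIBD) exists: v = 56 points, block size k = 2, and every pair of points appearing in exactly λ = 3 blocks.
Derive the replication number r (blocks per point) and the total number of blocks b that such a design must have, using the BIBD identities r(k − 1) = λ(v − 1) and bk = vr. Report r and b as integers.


Any 2-(v, k, λ) BIBD satisfies two necessary conditions:
  (i)  Each point sits in r blocks, and counting incidences through any fixed point gives r(k − 1) = λ(v − 1), so r = λ(v − 1)/(k − 1).
  (ii) Total incidences bk = vr, so b = vr/k.
Step 1: r = λ(v − 1)/(k − 1) = 3·(56 − 1)/(2 − 1) = 3·55/1 = 165/1 = 165.
Step 2: b = vr/k = 56·165/2 = 9240/2 = 4620.
Check integrality: r = 165 ∈ Z ✓, b = 4620 ∈ Z ✓.
(These identities are necessary conditions: they determine r and b for any design with these parameters, but do not by themselves prove that one exists.)

r = 165, b = 4620.


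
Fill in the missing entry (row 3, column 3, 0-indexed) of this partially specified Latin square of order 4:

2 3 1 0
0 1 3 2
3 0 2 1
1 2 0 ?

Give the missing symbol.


Row 3 contains symbols [0, 1, 2] — missing [3].
Column 3 contains symbols [0, 1, 2] — missing [3].
The missing symbol must appear in both missing sets; intersection = [3].
Therefore the hidden value is 3.

Missing value = 3.


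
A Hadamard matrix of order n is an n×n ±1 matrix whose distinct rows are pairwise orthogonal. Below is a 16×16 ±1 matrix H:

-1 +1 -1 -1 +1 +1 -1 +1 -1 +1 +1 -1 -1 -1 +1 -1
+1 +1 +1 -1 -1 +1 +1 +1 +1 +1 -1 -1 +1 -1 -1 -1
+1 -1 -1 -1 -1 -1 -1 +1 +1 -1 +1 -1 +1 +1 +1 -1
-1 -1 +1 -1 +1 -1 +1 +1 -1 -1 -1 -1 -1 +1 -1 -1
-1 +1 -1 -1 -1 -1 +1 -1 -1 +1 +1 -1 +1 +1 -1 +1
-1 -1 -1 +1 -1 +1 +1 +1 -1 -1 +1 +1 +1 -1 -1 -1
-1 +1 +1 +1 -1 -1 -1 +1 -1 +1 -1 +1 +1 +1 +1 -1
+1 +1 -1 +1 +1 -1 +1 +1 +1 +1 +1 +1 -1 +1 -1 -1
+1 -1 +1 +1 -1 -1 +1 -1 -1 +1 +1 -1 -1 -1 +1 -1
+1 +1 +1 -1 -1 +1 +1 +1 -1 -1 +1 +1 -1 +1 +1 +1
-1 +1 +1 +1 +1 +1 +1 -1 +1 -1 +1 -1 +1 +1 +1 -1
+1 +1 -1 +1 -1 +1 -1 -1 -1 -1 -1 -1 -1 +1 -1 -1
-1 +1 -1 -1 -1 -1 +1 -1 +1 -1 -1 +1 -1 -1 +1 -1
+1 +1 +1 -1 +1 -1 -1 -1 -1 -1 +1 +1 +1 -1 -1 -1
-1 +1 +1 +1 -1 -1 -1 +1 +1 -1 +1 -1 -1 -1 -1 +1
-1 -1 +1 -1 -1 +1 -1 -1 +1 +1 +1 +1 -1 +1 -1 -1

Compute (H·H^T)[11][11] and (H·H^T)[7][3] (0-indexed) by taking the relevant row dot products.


Row 3 of H: [-1, -1, 1, -1, 1, -1, 1, 1, -1, -1, -1, -1, -1, 1, -1, -1].
Row 7 of H: [1, 1, -1, 1, 1, -1, 1, 1, 1, 1, 1, 1, -1, 1, -1, -1].
Row 11 of H: [1, 1, -1, 1, -1, 1, -1, -1, -1, -1, -1, -1, -1, 1, -1, -1].
(H·H^T)[11][11] = Σ_j H[11][j]·H[11][j] = (1)² + (1)² + (-1)² + (1)² + (-1)² + (1)² + (-1)² + (-1)² + (-1)² + (-1)² + (-1)² + (-1)² + (-1)² + (1)² + (-1)² + (-1)² = 1 + 1 + 1 + 1 + 1 + 1 + 1 + 1 + 1 + 1 + 1 + 1 + 1 + 1 + 1 + 1 = 16.
(H·H^T)[7][3] = Σ_j H[7][j]·H[3][j] = (1)·(-1) + (1)·(-1) + (-1)·(1) + (1)·(-1) + (1)·(1) + (-1)·(-1) + (1)·(1) + (1)·(1) + (1)·(-1) + (1)·(-1) + (1)·(-1) + (1)·(-1) + (-1)·(-1) + (1)·(1) + (-1)·(-1) + (-1)·(-1) = -1 + -1 + -1 + -1 + 1 + 1 + 1 + 1 + -1 + -1 + -1 + -1 + 1 + 1 + 1 + 1 = 0.
So rows 7 and 3 are orthogonal; the diagonal entry equals n = 16.

(11,11) entry = 16; (7,3) entry = 0.


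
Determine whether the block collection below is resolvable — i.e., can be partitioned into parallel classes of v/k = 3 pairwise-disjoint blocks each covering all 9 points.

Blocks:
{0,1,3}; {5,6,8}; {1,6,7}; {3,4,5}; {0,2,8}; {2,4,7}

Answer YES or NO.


v = 9, block size k = 3, number of blocks = 6.
For resolvability, blocks must partition into parallel classes of size v/k = 3.
Total blocks must therefore be a multiple of 3: 6 = 3·2 + 0 ⇒ divisible ✓.
Greedy packing gives 2 candidate class(es). Each should be a full parallel class (size 3, covers all 9 points).
  Class 1 (3 blocks): {0,1,3}; {5,6,8}; {2,4,7}. Points covered: [0, 1, 2, 3, 4, 5, 6, 7, 8].
  Class 2 (3 blocks): {1,6,7}; {3,4,5}; {0,2,8}. Points covered: [0, 1, 2, 3, 4, 5, 6, 7, 8].
All classes full (size 3)? YES. All classes cover every point? YES.
Resolvable? YES.

YES


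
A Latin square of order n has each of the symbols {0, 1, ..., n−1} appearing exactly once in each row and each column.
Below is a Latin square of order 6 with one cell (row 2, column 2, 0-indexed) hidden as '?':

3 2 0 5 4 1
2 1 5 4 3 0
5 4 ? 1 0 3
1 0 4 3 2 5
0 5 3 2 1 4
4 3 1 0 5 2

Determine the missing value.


Row 2 contains symbols [0, 1, 3, 4, 5] — missing [2].
Column 2 contains symbols [0, 1, 3, 4, 5] — missing [2].
The missing symbol must appear in both missing sets; intersection = [2].
Therefore the hidden value is 2.

Missing value = 2.


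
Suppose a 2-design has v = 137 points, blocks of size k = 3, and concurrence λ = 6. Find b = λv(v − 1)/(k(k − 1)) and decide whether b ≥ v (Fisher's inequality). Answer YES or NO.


b = λv(v − 1)/(k(k − 1)) = 6·137·136/(3·2) = 111792/6 = 18632.
Compare with v = 137: b ≥ v, so Fisher's inequality holds.

YES


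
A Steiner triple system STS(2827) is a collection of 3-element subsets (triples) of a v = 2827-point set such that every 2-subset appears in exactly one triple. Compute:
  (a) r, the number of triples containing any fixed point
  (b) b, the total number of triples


An STS(v) is a 2-(v, 3, 1) BIBD: block size k = 3, λ = 1.
Replication: r(k − 1) = λ(v − 1) ⇒ r·2 = 2827 − 1 = 2826 ⇒ r = 1413.
Block count: b = v(v − 1)/6 = 2827·2826/6 = 7989102/6 = 1331517.
(Check via bk = vr: 1331517·3 = 3994551 = 2827·1413 = 3994551 ✓.)

r = 1413, b = 1331517.
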